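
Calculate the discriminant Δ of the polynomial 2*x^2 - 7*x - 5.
Δ = 89

For a quadratic a x^2 + b x + c the discriminant is Δ = b^2 - 4ac = (-7)^2 - 4*(2)*(-5) = 49 - (-40) = 89.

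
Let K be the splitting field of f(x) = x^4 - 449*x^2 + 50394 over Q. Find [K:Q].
[K:Q] = 4

f factors as (x^2 - 222)(x^2 - 227); the splitting field is K = Q(sqrt(222), sqrt(227)). Since 222, 227, and 50394 are all non-squares in Q, the three subfields Q(sqrt(222)), Q(sqrt(227)), Q(sqrt(50394)) are distinct degree-2 extensions, so [K:Q] = 4 (Klein four Galois group).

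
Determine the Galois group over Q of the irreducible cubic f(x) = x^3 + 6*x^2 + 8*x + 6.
Gal(K/Q) = S_3 (symmetric group of order 6)

Compute the discriminant of x^3 + (6)*x^2 + (8)*x + (6): Δ = -716. Since Δ is not a rational square, the Galois group is not contained in A_3; it must be the full S_3 (irreducibility of the cubic rules out anything smaller).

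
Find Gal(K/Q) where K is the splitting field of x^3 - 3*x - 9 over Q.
Gal(K/Q) = S_3 (symmetric group of order 6)

Compute the discriminant of x^3 + (0)*x^2 + (-3)*x + (-9): Δ = -2079. Since Δ is not a rational square, the Galois group is not contained in A_3; it must be the full S_3 (irreducibility of the cubic rules out anything smaller).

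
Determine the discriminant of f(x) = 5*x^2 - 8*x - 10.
Δ = 264

For a quadratic a x^2 + b x + c the discriminant is Δ = b^2 - 4ac = (-8)^2 - 4*(5)*(-10) = 64 - (-200) = 264.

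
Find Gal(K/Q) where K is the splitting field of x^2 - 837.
Gal(K/Q) = Z/2Z (cyclic of order 2)

x^2 - 837 is irreducible over Q since 837 is not a rational square. The splitting field Q(sqrt(837)) has degree 2 over Q, and its unique nontrivial automorphism is sqrt(837) ↦ -sqrt(837). Hence Gal(Q(sqrt(837))/Q) = Z/2Z.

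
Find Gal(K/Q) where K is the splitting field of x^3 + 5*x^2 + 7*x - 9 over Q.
Gal(K/Q) = S_3 (symmetric group of order 6)

Compute the discriminant of x^3 + (5)*x^2 + (7)*x + (-9): Δ = -3504. Since Δ is not a rational square, the Galois group is not contained in A_3; it must be the full S_3 (irreducibility of the cubic rules out anything smaller).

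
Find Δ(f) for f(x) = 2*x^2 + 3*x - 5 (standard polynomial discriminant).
Δ = 49

For a quadratic a x^2 + b x + c the discriminant is Δ = b^2 - 4ac = (3)^2 - 4*(2)*(-5) = 9 - (-40) = 49.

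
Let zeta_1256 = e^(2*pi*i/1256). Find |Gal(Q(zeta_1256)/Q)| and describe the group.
|Gal(Q(zeta_1256)/Q)| = phi(1256) = 624; group ≅ (Z/1256Z)^* ≅ Z/2Z × Z/2Z × Z/156Z

The n-th cyclotomic polynomial Φ_1256(x) is the minimal polynomial of zeta_1256 over Q and has degree phi(1256) = 624. So Q(zeta_1256) is a degree-624 Galois extension with Galois group (Z/1256Z)^*. By CRT, (Z/1256Z)^* ≅ (Z/8Z)^* × (Z/157Z)^*. Each prime-power unit group is (Z/8Z)^* ≅ Z/2Z × Z/2Z; (Z/157Z)^* ≅ Z/156Z. Hence Gal(Q(zeta_1256)/Q) ≅ Z/2Z × Z/2Z × Z/156Z.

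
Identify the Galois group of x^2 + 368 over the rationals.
Gal(K/Q) = Z/2Z (cyclic of order 2)

x^2 + 368 is irreducible over Q since -368 is not a rational square. The splitting field Q(sqrt(-368)) has degree 2 over Q, and its unique nontrivial automorphism is sqrt(-368) ↦ -sqrt(-368). Hence Gal(Q(sqrt(-368))/Q) = Z/2Z.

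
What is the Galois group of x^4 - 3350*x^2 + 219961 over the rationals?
Gal(K/Q) = Z/2Z (cyclic of order 2)

f factors as (x^2 - 3283)(x^2 - 67), so the splitting field is K = Q(sqrt(3283), sqrt(67)). The squarefree part of 3283 is 67 and the squarefree part of 67 is also 67, so sqrt(3283) and sqrt(67) are both rational multiples of sqrt(67). Hence Q(sqrt(3283)) = Q(sqrt(67)) = Q(sqrt(67)), and the splitting field collapses to a single degree-2 extension with Galois group Z/2Z.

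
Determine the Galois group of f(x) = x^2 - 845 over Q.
Gal(K/Q) = Z/2Z (cyclic of order 2)

x^2 - 845 is irreducible over Q since 845 is not a rational square. The splitting field Q(sqrt(845)) has degree 2 over Q, and its unique nontrivial automorphism is sqrt(845) ↦ -sqrt(845). Hence Gal(Q(sqrt(845))/Q) = Z/2Z.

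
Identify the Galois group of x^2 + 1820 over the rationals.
Gal(K/Q) = Z/2Z (cyclic of order 2)

x^2 + 1820 is irreducible over Q since -1820 is not a rational square. The splitting field Q(sqrt(-1820)) has degree 2 over Q, and its unique nontrivial automorphism is sqrt(-1820) ↦ -sqrt(-1820). Hence Gal(Q(sqrt(-1820))/Q) = Z/2Z.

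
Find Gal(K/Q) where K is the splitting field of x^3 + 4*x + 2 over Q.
Gal(K/Q) = S_3 (symmetric group of order 6)

Compute the discriminant of x^3 + (0)*x^2 + (4)*x + (2): Δ = -364. Since Δ is not a rational square, the Galois group is not contained in A_3; it must be the full S_3 (irreducibility of the cubic rules out anything smaller).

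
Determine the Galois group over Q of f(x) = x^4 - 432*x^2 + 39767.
Gal(K/Q) = V_4 (Klein four-group, Z/2Z × Z/2Z)

f factors as (x^2 - 299)(x^2 - 133), so the splitting field is K = Q(sqrt(299), sqrt(133)). The elements 299, 133, 39767 are all non-squares in Q, so sqrt(299) and sqrt(133) generate independent quadratic extensions. Thus [K:Q] = 4 and Gal(K/Q) is generated by the two order-2 automorphisms sqrt(299) ↦ -sqrt(299) and sqrt(133) ↦ -sqrt(133), giving V_4.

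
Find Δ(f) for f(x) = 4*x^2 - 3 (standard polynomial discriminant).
Δ = 48

For a quadratic a x^2 + b x + c the discriminant is Δ = b^2 - 4ac = (0)^2 - 4*(4)*(-3) = 0 - (-48) = 48.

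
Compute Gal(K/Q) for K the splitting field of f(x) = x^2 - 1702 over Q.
Gal(K/Q) = Z/2Z (cyclic of order 2)

x^2 - 1702 is irreducible over Q since 1702 is not a rational square. The splitting field Q(sqrt(1702)) has degree 2 over Q, and its unique nontrivial automorphism is sqrt(1702) ↦ -sqrt(1702). Hence Gal(Q(sqrt(1702))/Q) = Z/2Z.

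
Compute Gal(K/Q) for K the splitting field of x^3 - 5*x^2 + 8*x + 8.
Gal(K/Q) = S_3 (symmetric group of order 6)

Compute the discriminant of x^3 + (-5)*x^2 + (8)*x + (8): Δ = -3936. Since Δ is not a rational square, the Galois group is not contained in A_3; it must be the full S_3 (irreducibility of the cubic rules out anything smaller).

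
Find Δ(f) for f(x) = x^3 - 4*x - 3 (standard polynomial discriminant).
Δ = 13

For x^3 + a x^2 + b x + c the discriminant is Δ = 18 a b c - 4 a^3 c + a^2 b^2 - 4 b^3 - 27 c^2.
Plug a = 0, b = -4, c = -3:
  18*(0)*(-4)*(-3) - 4*(0)^3*(-3) + (0)^2*(-4)^2 - 4*(-4)^3 - 27*(-3)^2
  = 0 + (0) + 0 + (256) + (-243)
  = 13.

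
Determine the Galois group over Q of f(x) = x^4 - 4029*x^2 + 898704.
Gal(K/Q) = Z/2Z (cyclic of order 2)

f factors as (x^2 - 3792)(x^2 - 237), so the splitting field is K = Q(sqrt(3792), sqrt(237)). The squarefree part of 3792 is 237 and the squarefree part of 237 is also 237, so sqrt(3792) and sqrt(237) are both rational multiples of sqrt(237). Hence Q(sqrt(3792)) = Q(sqrt(237)) = Q(sqrt(237)), and the splitting field collapses to a single degree-2 extension with Galois group Z/2Z.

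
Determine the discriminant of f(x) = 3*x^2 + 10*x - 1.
Δ = 112

For a quadratic a x^2 + b x + c the discriminant is Δ = b^2 - 4ac = (10)^2 - 4*(3)*(-1) = 100 - (-12) = 112.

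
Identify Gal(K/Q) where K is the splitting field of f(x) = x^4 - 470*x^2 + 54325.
Gal(K/Q) = V_4 (Klein four-group, Z/2Z × Z/2Z)

f factors as (x^2 - 265)(x^2 - 205), so the splitting field is K = Q(sqrt(265), sqrt(205)). The elements 265, 205, 54325 are all non-squares in Q, so sqrt(265) and sqrt(205) generate independent quadratic extensions. Thus [K:Q] = 4 and Gal(K/Q) is generated by the two order-2 automorphisms sqrt(265) ↦ -sqrt(265) and sqrt(205) ↦ -sqrt(205), giving V_4.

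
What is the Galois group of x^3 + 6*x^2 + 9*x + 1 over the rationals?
Gal(K/Q) = A_3 (cyclic of order 3)

Compute the discriminant of x^3 + (6)*x^2 + (9)*x + (1): Δ = 81. Since Δ is a perfect square (Δ = 9^2), the Galois group is contained in A_3. Irreducibility forces the group to be transitive on three roots, so Gal = A_3.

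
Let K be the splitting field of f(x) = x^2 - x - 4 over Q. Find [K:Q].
[K:Q] = 2

The discriminant of x^2 + (-1)*x + (-4) is b^2 - 4c = 1 - (-16) = 17. Since 17 is not a perfect square in Q, the polynomial is irreducible over Q. Its two roots generate a degree-2 extension, so [K:Q] = 2.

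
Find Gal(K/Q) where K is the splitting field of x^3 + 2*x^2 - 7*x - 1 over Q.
Gal(K/Q) = S_3 (symmetric group of order 6)

Compute the discriminant of x^3 + (2)*x^2 + (-7)*x + (-1): Δ = 1825. Since Δ is not a rational square, the Galois group is not contained in A_3; it must be the full S_3 (irreducibility of the cubic rules out anything smaller).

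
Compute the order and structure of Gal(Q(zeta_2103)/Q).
|Gal(Q(zeta_2103)/Q)| = phi(2103) = 1400; group ≅ (Z/2103Z)^* ≅ Z/2Z × Z/700Z

The n-th cyclotomic polynomial Φ_2103(x) is the minimal polynomial of zeta_2103 over Q and has degree phi(2103) = 1400. So Q(zeta_2103) is a degree-1400 Galois extension with Galois group (Z/2103Z)^*. By CRT, (Z/2103Z)^* ≅ (Z/3Z)^* × (Z/701Z)^*. Each prime-power unit group is (Z/3Z)^* ≅ Z/2Z; (Z/701Z)^* ≅ Z/700Z. Hence Gal(Q(zeta_2103)/Q) ≅ Z/2Z × Z/700Z.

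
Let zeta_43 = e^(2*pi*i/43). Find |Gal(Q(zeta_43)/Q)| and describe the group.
|Gal(Q(zeta_43)/Q)| = phi(43) = 42; group ≅ (Z/43Z)^* ≅ Z/42Z

The n-th cyclotomic polynomial Φ_43(x) is the minimal polynomial of zeta_43 over Q and has degree phi(43) = 42. So Q(zeta_43) is a degree-42 Galois extension with Galois group (Z/43Z)^*. (Z/43Z)^* is cyclic since 43 is an odd prime power (or 4). Hence Gal(Q(zeta_43)/Q) ≅ Z/42Z.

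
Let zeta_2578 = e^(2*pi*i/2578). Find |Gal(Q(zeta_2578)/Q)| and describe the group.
|Gal(Q(zeta_2578)/Q)| = phi(2578) = 1288; group ≅ (Z/2578Z)^* ≅ Z/1288Z

The n-th cyclotomic polynomial Φ_2578(x) is the minimal polynomial of zeta_2578 over Q and has degree phi(2578) = 1288. So Q(zeta_2578) is a degree-1288 Galois extension with Galois group (Z/2578Z)^*. By CRT, (Z/2578Z)^* ≅ (Z/2Z)^* × (Z/1289Z)^*. Each prime-power unit group is (Z/2Z)^* ≅ trivial group (order 1); (Z/1289Z)^* ≅ Z/1288Z. Hence Gal(Q(zeta_2578)/Q) ≅ Z/1288Z.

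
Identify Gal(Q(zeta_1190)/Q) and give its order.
|Gal(Q(zeta_1190)/Q)| = phi(1190) = 384; group ≅ (Z/1190Z)^* ≅ Z/4Z × Z/6Z × Z/16Z

The n-th cyclotomic polynomial Φ_1190(x) is the minimal polynomial of zeta_1190 over Q and has degree phi(1190) = 384. So Q(zeta_1190) is a degree-384 Galois extension with Galois group (Z/1190Z)^*. By CRT, (Z/1190Z)^* ≅ (Z/2Z)^* × (Z/5Z)^* × (Z/7Z)^* × (Z/17Z)^*. Each prime-power unit group is (Z/2Z)^* ≅ trivial group (order 1); (Z/5Z)^* ≅ Z/4Z; (Z/7Z)^* ≅ Z/6Z; (Z/17Z)^* ≅ Z/16Z. Hence Gal(Q(zeta_1190)/Q) ≅ Z/4Z × Z/6Z × Z/16Z.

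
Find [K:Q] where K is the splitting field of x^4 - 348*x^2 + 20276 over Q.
[K:Q] = 4

f factors as (x^2 - 274)(x^2 - 74); the splitting field is K = Q(sqrt(274), sqrt(74)). Since 274, 74, and 20276 are all non-squares in Q, the three subfields Q(sqrt(274)), Q(sqrt(74)), Q(sqrt(20276)) are distinct degree-2 extensions, so [K:Q] = 4 (Klein four Galois group).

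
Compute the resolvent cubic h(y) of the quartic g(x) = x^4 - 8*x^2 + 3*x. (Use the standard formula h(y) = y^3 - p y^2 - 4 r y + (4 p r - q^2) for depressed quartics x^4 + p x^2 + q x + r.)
h(y) = y^3 + 8*y^2 - 9

Identify coefficients: p = -8, q = 3, r = 0.
Plug into h(y) = y^3 - p y^2 - 4 r y + (4 p r - q^2):
  h(y) = y^3 - (-8) y^2 - 4*(0) y + (4*(-8)*(0) - (3)^2)
       = y^3 + (8) y^2 + (0) y + (-9).
Simplifying: h(y) = y^3 + 8*y^2 - 9.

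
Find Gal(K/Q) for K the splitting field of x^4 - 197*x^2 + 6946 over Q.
Gal(K/Q) = V_4 (Klein four-group, Z/2Z × Z/2Z)

f factors as (x^2 - 151)(x^2 - 46), so the splitting field is K = Q(sqrt(151), sqrt(46)). The elements 151, 46, 6946 are all non-squares in Q, so sqrt(151) and sqrt(46) generate independent quadratic extensions. Thus [K:Q] = 4 and Gal(K/Q) is generated by the two order-2 automorphisms sqrt(151) ↦ -sqrt(151) and sqrt(46) ↦ -sqrt(46), giving V_4.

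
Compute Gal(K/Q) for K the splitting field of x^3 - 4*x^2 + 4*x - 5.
Gal(K/Q) = S_3 (symmetric group of order 6)

Compute the discriminant of x^3 + (-4)*x^2 + (4)*x + (-5): Δ = -515. Since Δ is not a rational square, the Galois group is not contained in A_3; it must be the full S_3 (irreducibility of the cubic rules out anything smaller).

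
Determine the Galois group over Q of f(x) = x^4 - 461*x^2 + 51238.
Gal(K/Q) = V_4 (Klein four-group, Z/2Z × Z/2Z)

f factors as (x^2 - 274)(x^2 - 187), so the splitting field is K = Q(sqrt(274), sqrt(187)). The elements 274, 187, 51238 are all non-squares in Q, so sqrt(274) and sqrt(187) generate independent quadratic extensions. Thus [K:Q] = 4 and Gal(K/Q) is generated by the two order-2 automorphisms sqrt(274) ↦ -sqrt(274) and sqrt(187) ↦ -sqrt(187), giving V_4.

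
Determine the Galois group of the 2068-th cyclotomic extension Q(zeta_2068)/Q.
|Gal(Q(zeta_2068)/Q)| = phi(2068) = 920; group ≅ (Z/2068Z)^* ≅ Z/2Z × Z/10Z × Z/46Z

The n-th cyclotomic polynomial Φ_2068(x) is the minimal polynomial of zeta_2068 over Q and has degree phi(2068) = 920. So Q(zeta_2068) is a degree-920 Galois extension with Galois group (Z/2068Z)^*. By CRT, (Z/2068Z)^* ≅ (Z/4Z)^* × (Z/11Z)^* × (Z/47Z)^*. Each prime-power unit group is (Z/4Z)^* ≅ Z/2Z; (Z/11Z)^* ≅ Z/10Z; (Z/47Z)^* ≅ Z/46Z. Hence Gal(Q(zeta_2068)/Q) ≅ Z/2Z × Z/10Z × Z/46Z.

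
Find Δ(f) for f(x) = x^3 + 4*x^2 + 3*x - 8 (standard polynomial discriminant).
Δ = -1372

For x^3 + a x^2 + b x + c the discriminant is Δ = 18 a b c - 4 a^3 c + a^2 b^2 - 4 b^3 - 27 c^2.
Plug a = 4, b = 3, c = -8:
  18*(4)*(3)*(-8) - 4*(4)^3*(-8) + (4)^2*(3)^2 - 4*(3)^3 - 27*(-8)^2
  = -1728 + (2048) + 144 + (-108) + (-1728)
  = -1372.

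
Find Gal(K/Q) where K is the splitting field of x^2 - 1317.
Gal(K/Q) = Z/2Z (cyclic of order 2)

x^2 - 1317 is irreducible over Q since 1317 is not a rational square. The splitting field Q(sqrt(1317)) has degree 2 over Q, and its unique nontrivial automorphism is sqrt(1317) ↦ -sqrt(1317). Hence Gal(Q(sqrt(1317))/Q) = Z/2Z.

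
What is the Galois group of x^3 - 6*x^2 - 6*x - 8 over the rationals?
Gal(K/Q) = S_3 (symmetric group of order 6)

Compute the discriminant of x^3 + (-6)*x^2 + (-6)*x + (-8): Δ = -11664. Since Δ is not a rational square, the Galois group is not contained in A_3; it must be the full S_3 (irreducibility of the cubic rules out anything smaller).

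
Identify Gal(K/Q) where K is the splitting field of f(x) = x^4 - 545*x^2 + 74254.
Gal(K/Q) = V_4 (Klein four-group, Z/2Z × Z/2Z)

f factors as (x^2 - 274)(x^2 - 271), so the splitting field is K = Q(sqrt(274), sqrt(271)). The elements 274, 271, 74254 are all non-squares in Q, so sqrt(274) and sqrt(271) generate independent quadratic extensions. Thus [K:Q] = 4 and Gal(K/Q) is generated by the two order-2 automorphisms sqrt(274) ↦ -sqrt(274) and sqrt(271) ↦ -sqrt(271), giving V_4.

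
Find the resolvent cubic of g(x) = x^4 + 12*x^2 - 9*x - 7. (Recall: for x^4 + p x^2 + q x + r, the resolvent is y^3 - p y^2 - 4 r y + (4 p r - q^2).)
h(y) = y^3 - 12*y^2 + 28*y - 417

Identify coefficients: p = 12, q = -9, r = -7.
Plug into h(y) = y^3 - p y^2 - 4 r y + (4 p r - q^2):
  h(y) = y^3 - (12) y^2 - 4*(-7) y + (4*(12)*(-7) - (-9)^2)
       = y^3 + (-12) y^2 + (28) y + (-417).
Simplifying: h(y) = y^3 - 12*y^2 + 28*y - 417.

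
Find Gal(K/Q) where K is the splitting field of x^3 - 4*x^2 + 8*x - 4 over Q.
Gal(K/Q) = S_3 (symmetric group of order 6)

Compute the discriminant of x^3 + (-4)*x^2 + (8)*x + (-4): Δ = -176. Since Δ is not a rational square, the Galois group is not contained in A_3; it must be the full S_3 (irreducibility of the cubic rules out anything smaller).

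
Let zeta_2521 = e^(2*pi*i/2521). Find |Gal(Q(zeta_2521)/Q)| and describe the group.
|Gal(Q(zeta_2521)/Q)| = phi(2521) = 2520; group ≅ (Z/2521Z)^* ≅ Z/2520Z

The n-th cyclotomic polynomial Φ_2521(x) is the minimal polynomial of zeta_2521 over Q and has degree phi(2521) = 2520. So Q(zeta_2521) is a degree-2520 Galois extension with Galois group (Z/2521Z)^*. (Z/2521Z)^* is cyclic since 2521 is an odd prime power (or 4). Hence Gal(Q(zeta_2521)/Q) ≅ Z/2520Z.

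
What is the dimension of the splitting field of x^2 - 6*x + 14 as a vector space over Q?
[K:Q] = 2

The discriminant of x^2 + (-6)*x + (14) is b^2 - 4c = 36 - (56) = -20. Since -20 is not a perfect square in Q, the polynomial is irreducible over Q. Its two roots generate a degree-2 extension, so [K:Q] = 2.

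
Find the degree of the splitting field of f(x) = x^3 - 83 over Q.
[K:Q] = 6

x^3 - 83 has one real root r = 83^(1/3) and two complex roots r*zeta_3, r*zeta_3^2 where zeta_3 = e^(2*pi*i/3). The splitting field is Q(r, zeta_3). [Q(r):Q] = 3 and [Q(zeta_3):Q] = 2 with gcd = 1, so [Q(r, zeta_3):Q] = 3 * 2 = 6.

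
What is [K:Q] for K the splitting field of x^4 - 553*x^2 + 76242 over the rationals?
[K:Q] = 4

f factors as (x^2 - 262)(x^2 - 291); the splitting field is K = Q(sqrt(262), sqrt(291)). Since 262, 291, and 76242 are all non-squares in Q, the three subfields Q(sqrt(262)), Q(sqrt(291)), Q(sqrt(76242)) are distinct degree-2 extensions, so [K:Q] = 4 (Klein four Galois group).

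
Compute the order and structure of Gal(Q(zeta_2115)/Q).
|Gal(Q(zeta_2115)/Q)| = phi(2115) = 1104; group ≅ (Z/2115Z)^* ≅ Z/4Z × Z/6Z × Z/46Z

The n-th cyclotomic polynomial Φ_2115(x) is the minimal polynomial of zeta_2115 over Q and has degree phi(2115) = 1104. So Q(zeta_2115) is a degree-1104 Galois extension with Galois group (Z/2115Z)^*. By CRT, (Z/2115Z)^* ≅ (Z/9Z)^* × (Z/5Z)^* × (Z/47Z)^*. Each prime-power unit group is (Z/9Z)^* ≅ Z/6Z; (Z/5Z)^* ≅ Z/4Z; (Z/47Z)^* ≅ Z/46Z. Hence Gal(Q(zeta_2115)/Q) ≅ Z/4Z × Z/6Z × Z/46Z.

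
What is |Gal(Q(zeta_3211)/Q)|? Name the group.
|Gal(Q(zeta_3211)/Q)| = phi(3211) = 2808; group ≅ (Z/3211Z)^* ≅ Z/18Z × Z/156Z

The n-th cyclotomic polynomial Φ_3211(x) is the minimal polynomial of zeta_3211 over Q and has degree phi(3211) = 2808. So Q(zeta_3211) is a degree-2808 Galois extension with Galois group (Z/3211Z)^*. By CRT, (Z/3211Z)^* ≅ (Z/169Z)^* × (Z/19Z)^*. Each prime-power unit group is (Z/169Z)^* ≅ Z/156Z; (Z/19Z)^* ≅ Z/18Z. Hence Gal(Q(zeta_3211)/Q) ≅ Z/18Z × Z/156Z.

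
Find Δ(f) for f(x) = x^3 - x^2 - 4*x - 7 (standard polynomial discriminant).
Δ = -1583

For x^3 + a x^2 + b x + c the discriminant is Δ = 18 a b c - 4 a^3 c + a^2 b^2 - 4 b^3 - 27 c^2.
Plug a = -1, b = -4, c = -7:
  18*(-1)*(-4)*(-7) - 4*(-1)^3*(-7) + (-1)^2*(-4)^2 - 4*(-4)^3 - 27*(-7)^2
  = -504 + (-28) + 16 + (256) + (-1323)
  = -1583.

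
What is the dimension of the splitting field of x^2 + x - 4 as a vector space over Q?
[K:Q] = 2

The discriminant of x^2 + (1)*x + (-4) is b^2 - 4c = 1 - (-16) = 17. Since 17 is not a perfect square in Q, the polynomial is irreducible over Q. Its two roots generate a degree-2 extension, so [K:Q] = 2.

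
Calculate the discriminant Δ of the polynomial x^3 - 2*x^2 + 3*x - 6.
Δ = -588

For x^3 + a x^2 + b x + c the discriminant is Δ = 18 a b c - 4 a^3 c + a^2 b^2 - 4 b^3 - 27 c^2.
Plug a = -2, b = 3, c = -6:
  18*(-2)*(3)*(-6) - 4*(-2)^3*(-6) + (-2)^2*(3)^2 - 4*(3)^3 - 27*(-6)^2
  = 648 + (-192) + 36 + (-108) + (-972)
  = -588.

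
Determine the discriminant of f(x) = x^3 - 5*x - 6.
Δ = -472

For x^3 + a x^2 + b x + c the discriminant is Δ = 18 a b c - 4 a^3 c + a^2 b^2 - 4 b^3 - 27 c^2.
Plug a = 0, b = -5, c = -6:
  18*(0)*(-5)*(-6) - 4*(0)^3*(-6) + (0)^2*(-5)^2 - 4*(-5)^3 - 27*(-6)^2
  = 0 + (0) + 0 + (500) + (-972)
  = -472.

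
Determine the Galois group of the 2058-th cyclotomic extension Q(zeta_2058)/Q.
|Gal(Q(zeta_2058)/Q)| = phi(2058) = 588; group ≅ (Z/2058Z)^* ≅ Z/2Z × Z/294Z

The n-th cyclotomic polynomial Φ_2058(x) is the minimal polynomial of zeta_2058 over Q and has degree phi(2058) = 588. So Q(zeta_2058) is a degree-588 Galois extension with Galois group (Z/2058Z)^*. By CRT, (Z/2058Z)^* ≅ (Z/2Z)^* × (Z/3Z)^* × (Z/343Z)^*. Each prime-power unit group is (Z/2Z)^* ≅ trivial group (order 1); (Z/3Z)^* ≅ Z/2Z; (Z/343Z)^* ≅ Z/294Z. Hence Gal(Q(zeta_2058)/Q) ≅ Z/2Z × Z/294Z.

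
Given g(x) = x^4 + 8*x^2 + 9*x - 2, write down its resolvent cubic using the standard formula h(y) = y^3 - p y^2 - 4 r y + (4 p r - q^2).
h(y) = y^3 - 8*y^2 + 8*y - 145

Identify coefficients: p = 8, q = 9, r = -2.
Plug into h(y) = y^3 - p y^2 - 4 r y + (4 p r - q^2):
  h(y) = y^3 - (8) y^2 - 4*(-2) y + (4*(8)*(-2) - (9)^2)
       = y^3 + (-8) y^2 + (8) y + (-145).
Simplifying: h(y) = y^3 - 8*y^2 + 8*y - 145.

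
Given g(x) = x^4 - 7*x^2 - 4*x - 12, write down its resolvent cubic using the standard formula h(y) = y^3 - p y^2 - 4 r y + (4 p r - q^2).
h(y) = y^3 + 7*y^2 + 48*y + 320

Identify coefficients: p = -7, q = -4, r = -12.
Plug into h(y) = y^3 - p y^2 - 4 r y + (4 p r - q^2):
  h(y) = y^3 - (-7) y^2 - 4*(-12) y + (4*(-7)*(-12) - (-4)^2)
       = y^3 + (7) y^2 + (48) y + (320).
Simplifying: h(y) = y^3 + 7*y^2 + 48*y + 320.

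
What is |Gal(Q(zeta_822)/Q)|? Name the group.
|Gal(Q(zeta_822)/Q)| = phi(822) = 272; group ≅ (Z/822Z)^* ≅ Z/2Z × Z/136Z

The n-th cyclotomic polynomial Φ_822(x) is the minimal polynomial of zeta_822 over Q and has degree phi(822) = 272. So Q(zeta_822) is a degree-272 Galois extension with Galois group (Z/822Z)^*. By CRT, (Z/822Z)^* ≅ (Z/2Z)^* × (Z/3Z)^* × (Z/137Z)^*. Each prime-power unit group is (Z/2Z)^* ≅ trivial group (order 1); (Z/3Z)^* ≅ Z/2Z; (Z/137Z)^* ≅ Z/136Z. Hence Gal(Q(zeta_822)/Q) ≅ Z/2Z × Z/136Z.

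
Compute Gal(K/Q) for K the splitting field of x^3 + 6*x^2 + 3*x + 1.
Gal(K/Q) = S_3 (symmetric group of order 6)

Compute the discriminant of x^3 + (6)*x^2 + (3)*x + (1): Δ = -351. Since Δ is not a rational square, the Galois group is not contained in A_3; it must be the full S_3 (irreducibility of the cubic rules out anything smaller).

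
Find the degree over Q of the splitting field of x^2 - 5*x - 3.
[K:Q] = 2

The discriminant of x^2 + (-5)*x + (-3) is b^2 - 4c = 25 - (-12) = 37. Since 37 is not a perfect square in Q, the polynomial is irreducible over Q. Its two roots generate a degree-2 extension, so [K:Q] = 2.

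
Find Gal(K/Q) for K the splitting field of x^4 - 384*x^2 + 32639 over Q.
Gal(K/Q) = V_4 (Klein four-group, Z/2Z × Z/2Z)

f factors as (x^2 - 257)(x^2 - 127), so the splitting field is K = Q(sqrt(257), sqrt(127)). The elements 257, 127, 32639 are all non-squares in Q, so sqrt(257) and sqrt(127) generate independent quadratic extensions. Thus [K:Q] = 4 and Gal(K/Q) is generated by the two order-2 automorphisms sqrt(257) ↦ -sqrt(257) and sqrt(127) ↦ -sqrt(127), giving V_4.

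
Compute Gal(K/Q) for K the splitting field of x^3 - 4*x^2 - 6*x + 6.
Gal(K/Q) = S_3 (symmetric group of order 6)

Compute the discriminant of x^3 + (-4)*x^2 + (-6)*x + (6): Δ = 4596. Since Δ is not a rational square, the Galois group is not contained in A_3; it must be the full S_3 (irreducibility of the cubic rules out anything smaller).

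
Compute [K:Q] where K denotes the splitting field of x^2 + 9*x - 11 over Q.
[K:Q] = 2

The discriminant of x^2 + (9)*x + (-11) is b^2 - 4c = 81 - (-44) = 125. Since 125 is not a perfect square in Q, the polynomial is irreducible over Q. Its two roots generate a degree-2 extension, so [K:Q] = 2.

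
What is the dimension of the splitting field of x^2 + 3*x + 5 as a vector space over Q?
[K:Q] = 2

The discriminant of x^2 + (3)*x + (5) is b^2 - 4c = 9 - (20) = -11. Since -11 is not a perfect square in Q, the polynomial is irreducible over Q. Its two roots generate a degree-2 extension, so [K:Q] = 2.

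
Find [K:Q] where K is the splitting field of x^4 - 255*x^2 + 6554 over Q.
[K:Q] = 4

f factors as (x^2 - 29)(x^2 - 226); the splitting field is K = Q(sqrt(29), sqrt(226)). Since 29, 226, and 6554 are all non-squares in Q, the three subfields Q(sqrt(29)), Q(sqrt(226)), Q(sqrt(6554)) are distinct degree-2 extensions, so [K:Q] = 4 (Klein four Galois group).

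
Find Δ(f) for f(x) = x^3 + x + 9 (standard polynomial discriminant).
Δ = -2191

For a depressed cubic x^3 + p x + q the discriminant is Δ = -4 p^3 - 27 q^2 = -4*(1)^3 - 27*(9)^2 = -4 - 2187 = -2191.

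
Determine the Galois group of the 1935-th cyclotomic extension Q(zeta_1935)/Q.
|Gal(Q(zeta_1935)/Q)| = phi(1935) = 1008; group ≅ (Z/1935Z)^* ≅ Z/4Z × Z/6Z × Z/42Z

The n-th cyclotomic polynomial Φ_1935(x) is the minimal polynomial of zeta_1935 over Q and has degree phi(1935) = 1008. So Q(zeta_1935) is a degree-1008 Galois extension with Galois group (Z/1935Z)^*. By CRT, (Z/1935Z)^* ≅ (Z/9Z)^* × (Z/5Z)^* × (Z/43Z)^*. Each prime-power unit group is (Z/9Z)^* ≅ Z/6Z; (Z/5Z)^* ≅ Z/4Z; (Z/43Z)^* ≅ Z/42Z. Hence Gal(Q(zeta_1935)/Q) ≅ Z/4Z × Z/6Z × Z/42Z.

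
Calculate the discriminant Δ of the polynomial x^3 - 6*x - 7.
Δ = -459

For x^3 + a x^2 + b x + c the discriminant is Δ = 18 a b c - 4 a^3 c + a^2 b^2 - 4 b^3 - 27 c^2.
Plug a = 0, b = -6, c = -7:
  18*(0)*(-6)*(-7) - 4*(0)^3*(-7) + (0)^2*(-6)^2 - 4*(-6)^3 - 27*(-7)^2
  = 0 + (0) + 0 + (864) + (-1323)
  = -459.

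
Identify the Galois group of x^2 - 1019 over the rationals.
Gal(K/Q) = Z/2Z (cyclic of order 2)

x^2 - 1019 is irreducible over Q since 1019 is not a rational square. The splitting field Q(sqrt(1019)) has degree 2 over Q, and its unique nontrivial automorphism is sqrt(1019) ↦ -sqrt(1019). Hence Gal(Q(sqrt(1019))/Q) = Z/2Z.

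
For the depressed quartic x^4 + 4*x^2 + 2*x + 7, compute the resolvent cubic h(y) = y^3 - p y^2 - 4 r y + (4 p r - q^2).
h(y) = y^3 - 4*y^2 - 28*y + 108

Identify coefficients: p = 4, q = 2, r = 7.
Plug into h(y) = y^3 - p y^2 - 4 r y + (4 p r - q^2):
  h(y) = y^3 - (4) y^2 - 4*(7) y + (4*(4)*(7) - (2)^2)
       = y^3 + (-4) y^2 + (-28) y + (108).
Simplifying: h(y) = y^3 - 4*y^2 - 28*y + 108.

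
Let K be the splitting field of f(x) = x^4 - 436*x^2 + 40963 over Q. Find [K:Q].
[K:Q] = 4

f factors as (x^2 - 299)(x^2 - 137); the splitting field is K = Q(sqrt(299), sqrt(137)). Since 299, 137, and 40963 are all non-squares in Q, the three subfields Q(sqrt(299)), Q(sqrt(137)), Q(sqrt(40963)) are distinct degree-2 extensions, so [K:Q] = 4 (Klein four Galois group).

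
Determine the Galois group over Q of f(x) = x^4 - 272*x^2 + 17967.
Gal(K/Q) = V_4 (Klein four-group, Z/2Z × Z/2Z)

f factors as (x^2 - 113)(x^2 - 159), so the splitting field is K = Q(sqrt(113), sqrt(159)). The elements 113, 159, 17967 are all non-squares in Q, so sqrt(113) and sqrt(159) generate independent quadratic extensions. Thus [K:Q] = 4 and Gal(K/Q) is generated by the two order-2 automorphisms sqrt(113) ↦ -sqrt(113) and sqrt(159) ↦ -sqrt(159), giving V_4.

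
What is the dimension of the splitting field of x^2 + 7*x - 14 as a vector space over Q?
[K:Q] = 2

The discriminant of x^2 + (7)*x + (-14) is b^2 - 4c = 49 - (-56) = 105. Since 105 is not a perfect square in Q, the polynomial is irreducible over Q. Its two roots generate a degree-2 extension, so [K:Q] = 2.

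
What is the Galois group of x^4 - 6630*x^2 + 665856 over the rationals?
Gal(K/Q) = Z/2Z (cyclic of order 2)

f factors as (x^2 - 6528)(x^2 - 102), so the splitting field is K = Q(sqrt(6528), sqrt(102)). The squarefree part of 6528 is 102 and the squarefree part of 102 is also 102, so sqrt(6528) and sqrt(102) are both rational multiples of sqrt(102). Hence Q(sqrt(6528)) = Q(sqrt(102)) = Q(sqrt(102)), and the splitting field collapses to a single degree-2 extension with Galois group Z/2Z.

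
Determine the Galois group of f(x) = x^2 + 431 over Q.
Gal(K/Q) = Z/2Z (cyclic of order 2)

x^2 + 431 is irreducible over Q since -431 is not a rational square. The splitting field Q(sqrt(-431)) has degree 2 over Q, and its unique nontrivial automorphism is sqrt(-431) ↦ -sqrt(-431). Hence Gal(Q(sqrt(-431))/Q) = Z/2Z.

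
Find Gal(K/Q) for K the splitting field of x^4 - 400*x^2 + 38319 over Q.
Gal(K/Q) = V_4 (Klein four-group, Z/2Z × Z/2Z)

f factors as (x^2 - 241)(x^2 - 159), so the splitting field is K = Q(sqrt(241), sqrt(159)). The elements 241, 159, 38319 are all non-squares in Q, so sqrt(241) and sqrt(159) generate independent quadratic extensions. Thus [K:Q] = 4 and Gal(K/Q) is generated by the two order-2 automorphisms sqrt(241) ↦ -sqrt(241) and sqrt(159) ↦ -sqrt(159), giving V_4.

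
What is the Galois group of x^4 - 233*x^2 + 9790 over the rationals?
Gal(K/Q) = V_4 (Klein four-group, Z/2Z × Z/2Z)

f factors as (x^2 - 178)(x^2 - 55), so the splitting field is K = Q(sqrt(178), sqrt(55)). The elements 178, 55, 9790 are all non-squares in Q, so sqrt(178) and sqrt(55) generate independent quadratic extensions. Thus [K:Q] = 4 and Gal(K/Q) is generated by the two order-2 automorphisms sqrt(178) ↦ -sqrt(178) and sqrt(55) ↦ -sqrt(55), giving V_4.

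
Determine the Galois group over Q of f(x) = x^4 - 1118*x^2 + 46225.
Gal(K/Q) = Z/2Z (cyclic of order 2)

f factors as (x^2 - 1075)(x^2 - 43), so the splitting field is K = Q(sqrt(1075), sqrt(43)). The squarefree part of 1075 is 43 and the squarefree part of 43 is also 43, so sqrt(1075) and sqrt(43) are both rational multiples of sqrt(43). Hence Q(sqrt(1075)) = Q(sqrt(43)) = Q(sqrt(43)), and the splitting field collapses to a single degree-2 extension with Galois group Z/2Z.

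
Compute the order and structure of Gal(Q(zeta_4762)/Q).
|Gal(Q(zeta_4762)/Q)| = phi(4762) = 2380; group ≅ (Z/4762Z)^* ≅ Z/2380Z

The n-th cyclotomic polynomial Φ_4762(x) is the minimal polynomial of zeta_4762 over Q and has degree phi(4762) = 2380. So Q(zeta_4762) is a degree-2380 Galois extension with Galois group (Z/4762Z)^*. By CRT, (Z/4762Z)^* ≅ (Z/2Z)^* × (Z/2381Z)^*. Each prime-power unit group is (Z/2Z)^* ≅ trivial group (order 1); (Z/2381Z)^* ≅ Z/2380Z. Hence Gal(Q(zeta_4762)/Q) ≅ Z/2380Z.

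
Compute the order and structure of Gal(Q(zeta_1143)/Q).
|Gal(Q(zeta_1143)/Q)| = phi(1143) = 756; group ≅ (Z/1143Z)^* ≅ Z/6Z × Z/126Z

The n-th cyclotomic polynomial Φ_1143(x) is the minimal polynomial of zeta_1143 over Q and has degree phi(1143) = 756. So Q(zeta_1143) is a degree-756 Galois extension with Galois group (Z/1143Z)^*. By CRT, (Z/1143Z)^* ≅ (Z/9Z)^* × (Z/127Z)^*. Each prime-power unit group is (Z/9Z)^* ≅ Z/6Z; (Z/127Z)^* ≅ Z/126Z. Hence Gal(Q(zeta_1143)/Q) ≅ Z/6Z × Z/126Z.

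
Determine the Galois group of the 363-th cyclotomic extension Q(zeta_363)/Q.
|Gal(Q(zeta_363)/Q)| = phi(363) = 220; group ≅ (Z/363Z)^* ≅ Z/2Z × Z/110Z

The n-th cyclotomic polynomial Φ_363(x) is the minimal polynomial of zeta_363 over Q and has degree phi(363) = 220. So Q(zeta_363) is a degree-220 Galois extension with Galois group (Z/363Z)^*. By CRT, (Z/363Z)^* ≅ (Z/3Z)^* × (Z/121Z)^*. Each prime-power unit group is (Z/3Z)^* ≅ Z/2Z; (Z/121Z)^* ≅ Z/110Z. Hence Gal(Q(zeta_363)/Q) ≅ Z/2Z × Z/110Z.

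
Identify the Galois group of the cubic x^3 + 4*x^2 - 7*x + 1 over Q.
Gal(K/Q) = A_3 (cyclic of order 3)

Compute the discriminant of x^3 + (4)*x^2 + (-7)*x + (1): Δ = 1369. Since Δ is a perfect square (Δ = 37^2), the Galois group is contained in A_3. Irreducibility forces the group to be transitive on three roots, so Gal = A_3.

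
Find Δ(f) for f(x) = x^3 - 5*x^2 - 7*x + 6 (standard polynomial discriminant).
Δ = 8405

For x^3 + a x^2 + b x + c the discriminant is Δ = 18 a b c - 4 a^3 c + a^2 b^2 - 4 b^3 - 27 c^2.
Plug a = -5, b = -7, c = 6:
  18*(-5)*(-7)*(6) - 4*(-5)^3*(6) + (-5)^2*(-7)^2 - 4*(-7)^3 - 27*(6)^2
  = 3780 + (3000) + 1225 + (1372) + (-972)
  = 8405.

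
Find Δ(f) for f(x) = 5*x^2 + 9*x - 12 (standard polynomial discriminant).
Δ = 321

For a quadratic a x^2 + b x + c the discriminant is Δ = b^2 - 4ac = (9)^2 - 4*(5)*(-12) = 81 - (-240) = 321.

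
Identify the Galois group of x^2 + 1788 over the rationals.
Gal(K/Q) = Z/2Z (cyclic of order 2)

x^2 + 1788 is irreducible over Q since -1788 is not a rational square. The splitting field Q(sqrt(-1788)) has degree 2 over Q, and its unique nontrivial automorphism is sqrt(-1788) ↦ -sqrt(-1788). Hence Gal(Q(sqrt(-1788))/Q) = Z/2Z.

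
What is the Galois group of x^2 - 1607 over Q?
Gal(K/Q) = Z/2Z (cyclic of order 2)

x^2 - 1607 is irreducible over Q since 1607 is not a rational square. The splitting field Q(sqrt(1607)) has degree 2 over Q, and its unique nontrivial automorphism is sqrt(1607) ↦ -sqrt(1607). Hence Gal(Q(sqrt(1607))/Q) = Z/2Z.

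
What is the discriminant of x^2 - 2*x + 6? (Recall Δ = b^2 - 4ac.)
Δ = -20

For a quadratic a x^2 + b x + c the discriminant is Δ = b^2 - 4ac = (-2)^2 - 4*(1)*(6) = 4 - (24) = -20.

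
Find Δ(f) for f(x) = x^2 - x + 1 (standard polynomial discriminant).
Δ = -3

For a quadratic a x^2 + b x + c the discriminant is Δ = b^2 - 4ac = (-1)^2 - 4*(1)*(1) = 1 - (4) = -3.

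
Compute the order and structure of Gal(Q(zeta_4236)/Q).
|Gal(Q(zeta_4236)/Q)| = phi(4236) = 1408; group ≅ (Z/4236Z)^* ≅ Z/2Z × Z/2Z × Z/352Z

The n-th cyclotomic polynomial Φ_4236(x) is the minimal polynomial of zeta_4236 over Q and has degree phi(4236) = 1408. So Q(zeta_4236) is a degree-1408 Galois extension with Galois group (Z/4236Z)^*. By CRT, (Z/4236Z)^* ≅ (Z/4Z)^* × (Z/3Z)^* × (Z/353Z)^*. Each prime-power unit group is (Z/4Z)^* ≅ Z/2Z; (Z/3Z)^* ≅ Z/2Z; (Z/353Z)^* ≅ Z/352Z. Hence Gal(Q(zeta_4236)/Q) ≅ Z/2Z × Z/2Z × Z/352Z.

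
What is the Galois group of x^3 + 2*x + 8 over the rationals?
Gal(K/Q) = S_3 (symmetric group of order 6)

Compute the discriminant of x^3 + (0)*x^2 + (2)*x + (8): Δ = -1760. Since Δ is not a rational square, the Galois group is not contained in A_3; it must be the full S_3 (irreducibility of the cubic rules out anything smaller).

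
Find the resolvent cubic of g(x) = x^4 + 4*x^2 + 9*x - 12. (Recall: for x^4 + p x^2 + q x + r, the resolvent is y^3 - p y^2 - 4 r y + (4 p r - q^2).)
h(y) = y^3 - 4*y^2 + 48*y - 273

Identify coefficients: p = 4, q = 9, r = -12.
Plug into h(y) = y^3 - p y^2 - 4 r y + (4 p r - q^2):
  h(y) = y^3 - (4) y^2 - 4*(-12) y + (4*(4)*(-12) - (9)^2)
       = y^3 + (-4) y^2 + (48) y + (-273).
Simplifying: h(y) = y^3 - 4*y^2 + 48*y - 273.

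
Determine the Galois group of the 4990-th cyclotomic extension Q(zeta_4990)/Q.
|Gal(Q(zeta_4990)/Q)| = phi(4990) = 1992; group ≅ (Z/4990Z)^* ≅ Z/4Z × Z/498Z

The n-th cyclotomic polynomial Φ_4990(x) is the minimal polynomial of zeta_4990 over Q and has degree phi(4990) = 1992. So Q(zeta_4990) is a degree-1992 Galois extension with Galois group (Z/4990Z)^*. By CRT, (Z/4990Z)^* ≅ (Z/2Z)^* × (Z/5Z)^* × (Z/499Z)^*. Each prime-power unit group is (Z/2Z)^* ≅ trivial group (order 1); (Z/5Z)^* ≅ Z/4Z; (Z/499Z)^* ≅ Z/498Z. Hence Gal(Q(zeta_4990)/Q) ≅ Z/4Z × Z/498Z.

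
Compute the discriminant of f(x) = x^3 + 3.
Δ = -243

For x^3 + a x^2 + b x + c the discriminant is Δ = 18 a b c - 4 a^3 c + a^2 b^2 - 4 b^3 - 27 c^2.
Plug a = 0, b = 0, c = 3:
  18*(0)*(0)*(3) - 4*(0)^3*(3) + (0)^2*(0)^2 - 4*(0)^3 - 27*(3)^2
  = 0 + (0) + 0 + (0) + (-243)
  = -243.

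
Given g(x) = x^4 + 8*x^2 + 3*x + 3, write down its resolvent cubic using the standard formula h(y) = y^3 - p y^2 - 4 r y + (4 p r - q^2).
h(y) = y^3 - 8*y^2 - 12*y + 87

Identify coefficients: p = 8, q = 3, r = 3.
Plug into h(y) = y^3 - p y^2 - 4 r y + (4 p r - q^2):
  h(y) = y^3 - (8) y^2 - 4*(3) y + (4*(8)*(3) - (3)^2)
       = y^3 + (-8) y^2 + (-12) y + (87).
Simplifying: h(y) = y^3 - 8*y^2 - 12*y + 87.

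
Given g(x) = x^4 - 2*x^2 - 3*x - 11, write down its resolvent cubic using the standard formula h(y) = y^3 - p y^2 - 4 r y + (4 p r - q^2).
h(y) = y^3 + 2*y^2 + 44*y + 79

Identify coefficients: p = -2, q = -3, r = -11.
Plug into h(y) = y^3 - p y^2 - 4 r y + (4 p r - q^2):
  h(y) = y^3 - (-2) y^2 - 4*(-11) y + (4*(-2)*(-11) - (-3)^2)
       = y^3 + (2) y^2 + (44) y + (79).
Simplifying: h(y) = y^3 + 2*y^2 + 44*y + 79.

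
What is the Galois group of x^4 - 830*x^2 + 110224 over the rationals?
Gal(K/Q) = Z/2Z (cyclic of order 2)

f factors as (x^2 - 664)(x^2 - 166), so the splitting field is K = Q(sqrt(664), sqrt(166)). The squarefree part of 664 is 166 and the squarefree part of 166 is also 166, so sqrt(664) and sqrt(166) are both rational multiples of sqrt(166). Hence Q(sqrt(664)) = Q(sqrt(166)) = Q(sqrt(166)), and the splitting field collapses to a single degree-2 extension with Galois group Z/2Z.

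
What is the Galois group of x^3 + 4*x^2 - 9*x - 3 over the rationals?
Gal(K/Q) = S_3 (symmetric group of order 6)

Compute the discriminant of x^3 + (4)*x^2 + (-9)*x + (-3): Δ = 6681. Since Δ is not a rational square, the Galois group is not contained in A_3; it must be the full S_3 (irreducibility of the cubic rules out anything smaller).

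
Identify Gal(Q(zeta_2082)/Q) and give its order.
|Gal(Q(zeta_2082)/Q)| = phi(2082) = 692; group ≅ (Z/2082Z)^* ≅ Z/2Z × Z/346Z

The n-th cyclotomic polynomial Φ_2082(x) is the minimal polynomial of zeta_2082 over Q and has degree phi(2082) = 692. So Q(zeta_2082) is a degree-692 Galois extension with Galois group (Z/2082Z)^*. By CRT, (Z/2082Z)^* ≅ (Z/2Z)^* × (Z/3Z)^* × (Z/347Z)^*. Each prime-power unit group is (Z/2Z)^* ≅ trivial group (order 1); (Z/3Z)^* ≅ Z/2Z; (Z/347Z)^* ≅ Z/346Z. Hence Gal(Q(zeta_2082)/Q) ≅ Z/2Z × Z/346Z.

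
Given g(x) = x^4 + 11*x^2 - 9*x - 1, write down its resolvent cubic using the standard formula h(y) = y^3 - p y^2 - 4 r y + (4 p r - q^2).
h(y) = y^3 - 11*y^2 + 4*y - 125

Identify coefficients: p = 11, q = -9, r = -1.
Plug into h(y) = y^3 - p y^2 - 4 r y + (4 p r - q^2):
  h(y) = y^3 - (11) y^2 - 4*(-1) y + (4*(11)*(-1) - (-9)^2)
       = y^3 + (-11) y^2 + (4) y + (-125).
Simplifying: h(y) = y^3 - 11*y^2 + 4*y - 125.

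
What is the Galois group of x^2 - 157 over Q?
Gal(K/Q) = Z/2Z (cyclic of order 2)

x^2 - 157 is irreducible over Q since 157 is not a rational square. The splitting field Q(sqrt(157)) has degree 2 over Q, and its unique nontrivial automorphism is sqrt(157) ↦ -sqrt(157). Hence Gal(Q(sqrt(157))/Q) = Z/2Z.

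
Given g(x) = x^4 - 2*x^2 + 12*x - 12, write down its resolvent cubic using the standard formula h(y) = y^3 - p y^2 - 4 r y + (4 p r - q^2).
h(y) = y^3 + 2*y^2 + 48*y - 48

Identify coefficients: p = -2, q = 12, r = -12.
Plug into h(y) = y^3 - p y^2 - 4 r y + (4 p r - q^2):
  h(y) = y^3 - (-2) y^2 - 4*(-12) y + (4*(-2)*(-12) - (12)^2)
       = y^3 + (2) y^2 + (48) y + (-48).
Simplifying: h(y) = y^3 + 2*y^2 + 48*y - 48.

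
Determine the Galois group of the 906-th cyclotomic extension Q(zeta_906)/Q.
|Gal(Q(zeta_906)/Q)| = phi(906) = 300; group ≅ (Z/906Z)^* ≅ Z/2Z × Z/150Z

The n-th cyclotomic polynomial Φ_906(x) is the minimal polynomial of zeta_906 over Q and has degree phi(906) = 300. So Q(zeta_906) is a degree-300 Galois extension with Galois group (Z/906Z)^*. By CRT, (Z/906Z)^* ≅ (Z/2Z)^* × (Z/3Z)^* × (Z/151Z)^*. Each prime-power unit group is (Z/2Z)^* ≅ trivial group (order 1); (Z/3Z)^* ≅ Z/2Z; (Z/151Z)^* ≅ Z/150Z. Hence Gal(Q(zeta_906)/Q) ≅ Z/2Z × Z/150Z.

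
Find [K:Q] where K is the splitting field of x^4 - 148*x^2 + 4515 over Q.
[K:Q] = 4

f factors as (x^2 - 43)(x^2 - 105); the splitting field is K = Q(sqrt(43), sqrt(105)). Since 43, 105, and 4515 are all non-squares in Q, the three subfields Q(sqrt(43)), Q(sqrt(105)), Q(sqrt(4515)) are distinct degree-2 extensions, so [K:Q] = 4 (Klein four Galois group).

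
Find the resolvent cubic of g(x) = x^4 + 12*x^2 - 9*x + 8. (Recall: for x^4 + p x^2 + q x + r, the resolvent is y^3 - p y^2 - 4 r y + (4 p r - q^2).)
h(y) = y^3 - 12*y^2 - 32*y + 303

Identify coefficients: p = 12, q = -9, r = 8.
Plug into h(y) = y^3 - p y^2 - 4 r y + (4 p r - q^2):
  h(y) = y^3 - (12) y^2 - 4*(8) y + (4*(12)*(8) - (-9)^2)
       = y^3 + (-12) y^2 + (-32) y + (303).
Simplifying: h(y) = y^3 - 12*y^2 - 32*y + 303.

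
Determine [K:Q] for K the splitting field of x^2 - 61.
[K:Q] = 2

The polynomial x^2 - 61 is irreducible over Q since 61 is not a perfect square. Its splitting field is Q(sqrt(61)), which has degree 2 over Q.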